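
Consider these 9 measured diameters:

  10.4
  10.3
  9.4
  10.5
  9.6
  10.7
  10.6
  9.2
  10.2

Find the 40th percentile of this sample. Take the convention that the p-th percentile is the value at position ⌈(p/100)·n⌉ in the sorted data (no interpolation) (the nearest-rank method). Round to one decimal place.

10.2

Sorted: 9.2, 9.4, 9.6, 10.2, 10.3, 10.4, 10.5, 10.6, 10.7.
n = 9.
Position = ⌈40/100 · 9⌉ = ⌈3.6⌉ = 4.
The value at rank 4 is 10.2.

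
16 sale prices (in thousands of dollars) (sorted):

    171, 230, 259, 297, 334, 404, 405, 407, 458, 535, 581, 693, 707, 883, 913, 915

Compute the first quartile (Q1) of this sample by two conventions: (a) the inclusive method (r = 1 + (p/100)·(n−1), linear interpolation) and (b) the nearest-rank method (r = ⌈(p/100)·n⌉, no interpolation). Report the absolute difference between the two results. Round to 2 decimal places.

27.75

n = 16.
(a) r = 4.75; between ranks 4 (297) and 5 (334): 324.75.
(b) the nearest-rank method: rank 4 → 297.
|324.75 − 297| = 27.75.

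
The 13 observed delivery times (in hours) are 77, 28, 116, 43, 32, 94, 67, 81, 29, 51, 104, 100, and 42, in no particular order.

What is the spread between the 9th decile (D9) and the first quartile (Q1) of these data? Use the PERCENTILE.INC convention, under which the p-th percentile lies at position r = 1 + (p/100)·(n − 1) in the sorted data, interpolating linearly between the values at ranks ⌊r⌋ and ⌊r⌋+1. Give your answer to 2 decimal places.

61.20

Sorted: 28, 29, 32, 42, 43, 51, 67, 77, 81, 94, 100, 104, 116.
n = 13.
P25: r = 4 (integer) → 42.
P90: r = 11.8; ranks 11–12 are 100, 104; interpolating gives 103.2.
Difference: 103.2 − 42 = 61.2.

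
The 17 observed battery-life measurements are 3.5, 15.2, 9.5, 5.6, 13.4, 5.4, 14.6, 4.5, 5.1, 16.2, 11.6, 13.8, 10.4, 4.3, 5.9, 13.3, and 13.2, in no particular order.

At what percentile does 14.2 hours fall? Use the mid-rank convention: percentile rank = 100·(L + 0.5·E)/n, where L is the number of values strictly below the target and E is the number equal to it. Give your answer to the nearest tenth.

82.4

Sorted: 3.5, 4.3, 4.5, 5.1, 5.4, 5.6, 5.9, 9.5, 10.4, 11.6, 13.2, 13.3, 13.4, 13.8, 14.6, 15.2, 16.2.
Count below 14.2: L = 14; count equal: E = 0; n = 17.
Percentile rank = 100·(14 + 0.5·0)/17 = 100·14/17 = 82.35.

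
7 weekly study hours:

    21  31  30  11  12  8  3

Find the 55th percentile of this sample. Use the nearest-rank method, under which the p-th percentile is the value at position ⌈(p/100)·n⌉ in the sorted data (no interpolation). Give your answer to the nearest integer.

Sorted: 3, 8, 11, 12, 21, 30, 31.
n = 7.
Position = ⌈55/100 · 7⌉ = ⌈3.85⌉ = 4.
The value at rank 4 is 12.

12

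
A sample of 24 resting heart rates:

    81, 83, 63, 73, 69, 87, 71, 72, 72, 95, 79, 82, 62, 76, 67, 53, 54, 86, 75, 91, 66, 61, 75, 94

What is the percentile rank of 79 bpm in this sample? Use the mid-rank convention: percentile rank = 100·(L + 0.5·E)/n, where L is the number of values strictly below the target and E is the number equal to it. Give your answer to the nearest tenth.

64.6

Sorted: 53, 54, 61, 62, 63, 66, 67, 69, 71, 72, 72, 73, 75, 75, 76, 79, 81, 82, 83, 86, 87, 91, 94, 95.
Count below 79: L = 15; count equal: E = 1; n = 24.
Percentile rank = 100·(15 + 0.5·1)/24 = 100·15.5/24 = 64.58.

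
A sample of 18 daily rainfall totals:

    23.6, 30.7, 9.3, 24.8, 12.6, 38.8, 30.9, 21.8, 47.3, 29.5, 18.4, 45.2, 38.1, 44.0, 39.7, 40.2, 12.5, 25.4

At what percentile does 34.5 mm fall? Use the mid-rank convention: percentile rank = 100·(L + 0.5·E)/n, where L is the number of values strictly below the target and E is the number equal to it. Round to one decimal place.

Sorted: 9.3, 12.5, 12.6, 18.4, 21.8, 23.6, 24.8, 25.4, 29.5, 30.7, 30.9, 38.1, 38.8, 39.7, 40.2, 44.0, 45.2, 47.3.
Count below 34.5: L = 11; count equal: E = 0; n = 18.
Percentile rank = 100·(11 + 0.5·0)/18 = 100·11/18 = 61.11.

61.1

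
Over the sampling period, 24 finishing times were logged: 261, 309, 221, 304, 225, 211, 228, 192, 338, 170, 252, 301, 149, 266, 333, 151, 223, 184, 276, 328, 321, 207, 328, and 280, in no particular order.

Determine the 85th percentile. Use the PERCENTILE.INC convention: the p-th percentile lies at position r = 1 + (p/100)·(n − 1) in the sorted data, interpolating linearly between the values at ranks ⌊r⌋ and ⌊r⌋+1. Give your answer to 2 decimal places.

324.85

Sorted: 149, 151, 170, 184, 192, 207, 211, 221, 223, 225, 228, 252, 261, 266, 276, 280, 301, 304, 309, 321, 328, 328, 333, 338.
n = 24.
r = 1 + (85/100)·(24 − 1) = 1 + 19.55 = 20.55.
Rank 20 is 321 and rank 21 is 328.
Interpolate: 321 + 0.55·(328 − 321) = 321 + 0.55·7 = 324.85.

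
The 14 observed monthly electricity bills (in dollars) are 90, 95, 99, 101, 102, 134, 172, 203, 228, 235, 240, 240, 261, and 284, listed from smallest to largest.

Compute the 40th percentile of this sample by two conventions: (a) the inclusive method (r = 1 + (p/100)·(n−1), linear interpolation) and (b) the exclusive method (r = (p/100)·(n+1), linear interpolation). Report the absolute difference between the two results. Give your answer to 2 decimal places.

7.60

n = 14.
(a) r = 6.2; between ranks 6 (134) and 7 (172): 141.6.
(b) r = 6 → value at rank 6 = 134.
|141.6 − 134| = 7.6.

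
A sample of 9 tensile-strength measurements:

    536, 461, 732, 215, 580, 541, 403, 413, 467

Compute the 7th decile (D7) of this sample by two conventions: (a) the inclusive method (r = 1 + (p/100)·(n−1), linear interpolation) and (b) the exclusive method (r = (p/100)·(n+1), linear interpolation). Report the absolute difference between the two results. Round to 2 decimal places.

Sorted: 215, 403, 413, 461, 467, 536, 541, 580, 732.
n = 9.
(a) r = 6.6; between ranks 6 (536) and 7 (541): 539.
(b) r = 7 → value at rank 7 = 541.
|539 − 541| = 2.

2.00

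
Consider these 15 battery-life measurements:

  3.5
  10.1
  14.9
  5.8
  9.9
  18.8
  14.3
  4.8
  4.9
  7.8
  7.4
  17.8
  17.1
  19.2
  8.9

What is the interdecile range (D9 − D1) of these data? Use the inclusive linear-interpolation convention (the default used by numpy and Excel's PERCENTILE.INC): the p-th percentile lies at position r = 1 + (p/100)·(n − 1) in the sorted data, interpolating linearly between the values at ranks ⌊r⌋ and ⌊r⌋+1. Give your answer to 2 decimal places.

Sorted: 3.5, 4.8, 4.9, 5.8, 7.4, 7.8, 8.9, 9.9, 10.1, 14.3, 14.9, 17.1, 17.8, 18.8, 19.2.
n = 15.
P10: r = 2.4; ranks 2–3 are 4.8, 4.9; interpolating gives 4.84.
P90: r = 13.6; ranks 13–14 are 17.8, 18.8; interpolating gives 18.4.
Difference: 18.4 − 4.84 = 13.56.

13.56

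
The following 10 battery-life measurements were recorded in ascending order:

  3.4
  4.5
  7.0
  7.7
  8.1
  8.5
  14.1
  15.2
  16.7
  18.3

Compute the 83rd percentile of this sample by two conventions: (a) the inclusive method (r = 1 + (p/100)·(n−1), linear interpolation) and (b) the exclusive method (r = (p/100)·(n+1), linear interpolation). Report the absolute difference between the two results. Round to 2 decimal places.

1.00

n = 10.
(a) r = 8.47; between ranks 8 (15.2) and 9 (16.7): 15.905.
(b) r = 9.13; between ranks 9 (16.7) and 10 (18.3): 16.908.
|15.905 − 16.908| = 1.003.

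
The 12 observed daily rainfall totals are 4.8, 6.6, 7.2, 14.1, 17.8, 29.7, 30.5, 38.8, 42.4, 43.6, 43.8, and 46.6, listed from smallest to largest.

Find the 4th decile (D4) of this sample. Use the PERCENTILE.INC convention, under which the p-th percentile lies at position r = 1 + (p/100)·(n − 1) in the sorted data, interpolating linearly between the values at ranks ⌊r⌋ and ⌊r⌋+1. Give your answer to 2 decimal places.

22.56

n = 12.
r = 1 + (40/100)·(12 − 1) = 1 + 4.4 = 5.4.
Rank 5 is 17.8 and rank 6 is 29.7.
Interpolate: 17.8 + 0.4·(29.7 − 17.8) = 17.8 + 0.4·11.9 = 22.56.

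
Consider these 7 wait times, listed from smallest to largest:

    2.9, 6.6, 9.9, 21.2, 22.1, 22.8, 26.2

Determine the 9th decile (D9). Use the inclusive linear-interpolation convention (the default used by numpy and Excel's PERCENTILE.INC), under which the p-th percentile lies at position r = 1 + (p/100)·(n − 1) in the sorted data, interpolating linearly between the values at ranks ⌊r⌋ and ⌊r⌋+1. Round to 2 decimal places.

24.16

n = 7.
r = 1 + (90/100)·(7 − 1) = 1 + 5.4 = 6.4.
Rank 6 is 22.8 and rank 7 is 26.2.
Interpolate: 22.8 + 0.4·(26.2 − 22.8) = 22.8 + 0.4·3.4 = 24.16.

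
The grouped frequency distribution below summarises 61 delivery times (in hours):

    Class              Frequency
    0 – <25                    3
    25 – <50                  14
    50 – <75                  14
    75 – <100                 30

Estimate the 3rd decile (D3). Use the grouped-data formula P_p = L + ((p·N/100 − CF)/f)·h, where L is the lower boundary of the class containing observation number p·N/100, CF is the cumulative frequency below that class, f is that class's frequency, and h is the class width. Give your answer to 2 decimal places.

N = 61; target position k = 30/100 · 61 = 18.3.
Cumulative frequencies: 3, 17, 31, 61.
Observation 18.3 falls in the class 50 – <75.
L = 50, CF = 17, f = 14, h = 25.
P30 = 50 + ((18.3 − 17)/14)·25 = 50 + 2.32143 = 52.3214.

52.32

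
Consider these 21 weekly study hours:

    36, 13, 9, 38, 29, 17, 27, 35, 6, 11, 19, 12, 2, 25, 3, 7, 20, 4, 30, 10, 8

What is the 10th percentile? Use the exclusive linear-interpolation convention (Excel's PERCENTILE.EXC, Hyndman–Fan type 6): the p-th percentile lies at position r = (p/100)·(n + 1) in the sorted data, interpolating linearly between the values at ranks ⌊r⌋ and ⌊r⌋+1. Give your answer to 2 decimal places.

Sorted: 2, 3, 4, 6, 7, 8, 9, 10, 11, 12, 13, 17, 19, 20, 25, 27, 29, 30, 35, 36, 38.
n = 21.
r = (10/100)·(21 + 1) = 2.2.
Rank 2 is 3 and rank 3 is 4.
Interpolate: 3 + 0.2·(4 − 3) = 3 + 0.2·1 = 3.2.

3.20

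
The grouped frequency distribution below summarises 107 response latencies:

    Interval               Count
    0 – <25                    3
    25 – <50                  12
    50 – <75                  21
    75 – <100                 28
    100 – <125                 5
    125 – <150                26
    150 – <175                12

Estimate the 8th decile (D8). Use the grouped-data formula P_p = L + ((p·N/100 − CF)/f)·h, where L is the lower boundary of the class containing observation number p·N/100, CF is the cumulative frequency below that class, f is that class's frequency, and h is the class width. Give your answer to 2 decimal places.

140.96

N = 107; target position k = 80/100 · 107 = 85.6.
Cumulative frequencies: 3, 15, 36, 64, 69, 95, 107.
Observation 85.6 falls in the class 125 – <150.
L = 125, CF = 69, f = 26, h = 25.
P80 = 125 + ((85.6 − 69)/26)·25 = 125 + 15.9615 = 140.962.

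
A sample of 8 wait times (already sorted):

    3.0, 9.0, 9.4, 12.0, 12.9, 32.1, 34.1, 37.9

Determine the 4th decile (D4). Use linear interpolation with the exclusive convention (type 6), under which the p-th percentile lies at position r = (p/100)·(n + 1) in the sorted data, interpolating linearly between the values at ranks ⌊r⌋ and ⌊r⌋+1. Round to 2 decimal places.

n = 8.
r = (40/100)·(8 + 1) = 3.6.
Rank 3 is 9.4 and rank 4 is 12.0.
Interpolate: 9.4 + 0.6·(12.0 − 9.4) = 9.4 + 0.6·2.6 = 10.96.

10.96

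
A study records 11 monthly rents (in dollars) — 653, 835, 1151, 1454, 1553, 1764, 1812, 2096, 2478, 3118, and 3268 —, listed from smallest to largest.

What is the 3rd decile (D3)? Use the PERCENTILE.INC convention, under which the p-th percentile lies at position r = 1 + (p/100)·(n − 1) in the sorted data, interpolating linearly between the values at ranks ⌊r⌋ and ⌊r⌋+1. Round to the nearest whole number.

n = 11.
r = 1 + (30/100)·(11 − 1) = 1 + 3 = 4.
r is an integer, so P30 is the value at rank 4: 1454.

1454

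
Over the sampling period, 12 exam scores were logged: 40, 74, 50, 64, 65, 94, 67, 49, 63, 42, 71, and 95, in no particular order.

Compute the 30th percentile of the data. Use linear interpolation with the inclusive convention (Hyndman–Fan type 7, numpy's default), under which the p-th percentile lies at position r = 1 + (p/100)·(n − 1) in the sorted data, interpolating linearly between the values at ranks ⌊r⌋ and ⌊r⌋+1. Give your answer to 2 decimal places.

53.90

Sorted: 40, 42, 49, 50, 63, 64, 65, 67, 71, 74, 94, 95.
n = 12.
r = 1 + (30/100)·(12 − 1) = 1 + 3.3 = 4.3.
Rank 4 is 50 and rank 5 is 63.
Interpolate: 50 + 0.3·(63 − 50) = 50 + 0.3·13 = 53.9.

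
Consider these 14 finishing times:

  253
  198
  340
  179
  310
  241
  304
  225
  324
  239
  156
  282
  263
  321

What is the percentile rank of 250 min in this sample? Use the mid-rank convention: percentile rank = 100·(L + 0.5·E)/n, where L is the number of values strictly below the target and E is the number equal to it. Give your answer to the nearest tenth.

42.9

Sorted: 156, 179, 198, 225, 239, 241, 253, 263, 282, 304, 310, 321, 324, 340.
Count below 250: L = 6; count equal: E = 0; n = 14.
Percentile rank = 100·(6 + 0.5·0)/14 = 100·6/14 = 42.86.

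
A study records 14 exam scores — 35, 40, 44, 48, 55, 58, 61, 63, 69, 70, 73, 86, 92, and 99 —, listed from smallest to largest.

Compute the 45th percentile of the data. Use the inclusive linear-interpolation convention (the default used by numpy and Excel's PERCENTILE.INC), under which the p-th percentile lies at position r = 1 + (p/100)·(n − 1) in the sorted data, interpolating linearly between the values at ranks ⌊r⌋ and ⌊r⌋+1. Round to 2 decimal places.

n = 14.
r = 1 + (45/100)·(14 − 1) = 1 + 5.85 = 6.85.
Rank 6 is 58 and rank 7 is 61.
Interpolate: 58 + 0.85·(61 − 58) = 58 + 0.85·3 = 60.55.

60.55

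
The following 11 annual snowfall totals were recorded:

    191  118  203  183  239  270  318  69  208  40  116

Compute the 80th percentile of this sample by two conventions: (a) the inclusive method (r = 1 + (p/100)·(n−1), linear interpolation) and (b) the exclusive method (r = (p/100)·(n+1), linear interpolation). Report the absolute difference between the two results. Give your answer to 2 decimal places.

18.60

Sorted: 40, 69, 116, 118, 183, 191, 203, 208, 239, 270, 318.
n = 11.
(a) r = 9 → value at rank 9 = 239.
(b) r = 9.6; between ranks 9 (239) and 10 (270): 257.6.
|239 − 257.6| = 18.6.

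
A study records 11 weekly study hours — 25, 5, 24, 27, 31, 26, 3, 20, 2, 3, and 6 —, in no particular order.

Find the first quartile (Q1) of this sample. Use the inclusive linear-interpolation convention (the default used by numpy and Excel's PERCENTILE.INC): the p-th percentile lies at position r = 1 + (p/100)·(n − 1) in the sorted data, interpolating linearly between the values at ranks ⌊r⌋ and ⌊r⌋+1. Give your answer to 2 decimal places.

4.00

Sorted: 2, 3, 3, 5, 6, 20, 24, 25, 26, 27, 31.
n = 11.
r = 1 + (25/100)·(11 − 1) = 1 + 2.5 = 3.5.
Rank 3 is 3 and rank 4 is 5.
Interpolate: 3 + 0.5·(5 − 3) = 3 + 0.5·2 = 4.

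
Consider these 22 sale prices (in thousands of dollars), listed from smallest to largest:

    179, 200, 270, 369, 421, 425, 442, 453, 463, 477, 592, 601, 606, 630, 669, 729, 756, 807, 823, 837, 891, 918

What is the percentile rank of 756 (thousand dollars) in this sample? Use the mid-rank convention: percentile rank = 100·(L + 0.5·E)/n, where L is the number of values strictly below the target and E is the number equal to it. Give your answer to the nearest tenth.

Count below 756: L = 16; count equal: E = 1; n = 22.
Percentile rank = 100·(16 + 0.5·1)/22 = 100·16.5/22 = 75.

75.0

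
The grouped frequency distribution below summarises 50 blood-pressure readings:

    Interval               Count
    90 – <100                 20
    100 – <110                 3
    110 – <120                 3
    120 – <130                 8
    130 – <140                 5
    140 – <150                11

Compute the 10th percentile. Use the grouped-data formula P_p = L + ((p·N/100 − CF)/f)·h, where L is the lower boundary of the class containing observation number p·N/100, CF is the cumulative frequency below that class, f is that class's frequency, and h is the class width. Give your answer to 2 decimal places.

92.50

N = 50; target position k = 10/100 · 50 = 5.
Cumulative frequencies: 20, 23, 26, 34, 39, 50.
Observation 5 falls in the class 90 – <100.
L = 90, CF = 0, f = 20, h = 10.
P10 = 90 + ((5 − 0)/20)·10 = 90 + 2.5 = 92.5.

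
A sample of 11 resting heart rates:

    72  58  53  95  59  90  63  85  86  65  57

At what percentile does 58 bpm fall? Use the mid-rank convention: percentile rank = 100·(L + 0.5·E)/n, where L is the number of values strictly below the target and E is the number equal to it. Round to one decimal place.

22.7

Sorted: 53, 57, 58, 59, 63, 65, 72, 85, 86, 90, 95.
Count below 58: L = 2; count equal: E = 1; n = 11.
Percentile rank = 100·(2 + 0.5·1)/11 = 100·2.5/11 = 22.73.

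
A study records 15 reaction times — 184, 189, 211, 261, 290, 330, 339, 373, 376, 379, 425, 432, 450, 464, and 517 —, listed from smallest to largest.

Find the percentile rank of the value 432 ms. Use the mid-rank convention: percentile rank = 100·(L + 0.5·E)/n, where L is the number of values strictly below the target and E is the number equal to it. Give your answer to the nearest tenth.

Count below 432: L = 11; count equal: E = 1; n = 15.
Percentile rank = 100·(11 + 0.5·1)/15 = 100·11.5/15 = 76.67.

76.7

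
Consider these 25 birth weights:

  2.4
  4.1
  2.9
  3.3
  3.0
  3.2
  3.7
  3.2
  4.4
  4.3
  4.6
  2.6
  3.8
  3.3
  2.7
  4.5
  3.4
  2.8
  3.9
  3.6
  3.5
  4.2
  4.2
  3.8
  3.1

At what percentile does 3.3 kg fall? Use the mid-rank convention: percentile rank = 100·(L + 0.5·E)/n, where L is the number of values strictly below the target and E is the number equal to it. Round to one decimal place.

40.0

Sorted: 2.4, 2.6, 2.7, 2.8, 2.9, 3.0, 3.1, 3.2, 3.2, 3.3, 3.3, 3.4, 3.5, 3.6, 3.7, 3.8, 3.8, 3.9, 4.1, 4.2, 4.2, 4.3, 4.4, 4.5, 4.6.
Count below 3.3: L = 9; count equal: E = 2; n = 25.
Percentile rank = 100·(9 + 0.5·2)/25 = 100·10/25 = 40.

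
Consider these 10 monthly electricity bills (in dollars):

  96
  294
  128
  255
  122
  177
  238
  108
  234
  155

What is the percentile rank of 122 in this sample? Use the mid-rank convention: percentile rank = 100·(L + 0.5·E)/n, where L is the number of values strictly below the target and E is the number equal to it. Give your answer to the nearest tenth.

25.0

Sorted: 96, 108, 122, 128, 155, 177, 234, 238, 255, 294.
Count below 122: L = 2; count equal: E = 1; n = 10.
Percentile rank = 100·(2 + 0.5·1)/10 = 100·2.5/10 = 25.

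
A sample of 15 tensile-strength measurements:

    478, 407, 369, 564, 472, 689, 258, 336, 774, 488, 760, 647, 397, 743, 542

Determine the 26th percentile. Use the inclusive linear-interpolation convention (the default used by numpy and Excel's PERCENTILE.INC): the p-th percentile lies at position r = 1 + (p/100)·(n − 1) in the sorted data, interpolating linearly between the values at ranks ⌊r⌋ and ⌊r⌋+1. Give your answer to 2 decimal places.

Sorted: 258, 336, 369, 397, 407, 472, 478, 488, 542, 564, 647, 689, 743, 760, 774.
n = 15.
r = 1 + (26/100)·(15 − 1) = 1 + 3.64 = 4.64.
Rank 4 is 397 and rank 5 is 407.
Interpolate: 397 + 0.64·(407 − 397) = 397 + 0.64·10 = 403.4.

403.40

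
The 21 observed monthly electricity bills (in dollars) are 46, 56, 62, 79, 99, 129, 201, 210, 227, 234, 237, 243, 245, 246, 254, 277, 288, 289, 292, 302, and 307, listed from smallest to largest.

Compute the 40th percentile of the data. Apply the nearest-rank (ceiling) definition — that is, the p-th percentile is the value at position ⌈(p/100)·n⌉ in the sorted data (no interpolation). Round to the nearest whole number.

227

n = 21.
Position = ⌈40/100 · 21⌉ = ⌈8.4⌉ = 9.
The value at rank 9 is 227.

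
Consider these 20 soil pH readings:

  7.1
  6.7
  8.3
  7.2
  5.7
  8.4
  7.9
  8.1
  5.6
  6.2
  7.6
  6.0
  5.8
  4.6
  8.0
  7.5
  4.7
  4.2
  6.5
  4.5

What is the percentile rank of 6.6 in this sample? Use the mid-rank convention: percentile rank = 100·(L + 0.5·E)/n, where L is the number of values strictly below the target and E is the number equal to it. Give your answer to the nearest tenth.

Sorted: 4.2, 4.5, 4.6, 4.7, 5.6, 5.7, 5.8, 6.0, 6.2, 6.5, 6.7, 7.1, 7.2, 7.5, 7.6, 7.9, 8.0, 8.1, 8.3, 8.4.
Count below 6.6: L = 10; count equal: E = 0; n = 20.
Percentile rank = 100·(10 + 0.5·0)/20 = 100·10/20 = 50.

50.0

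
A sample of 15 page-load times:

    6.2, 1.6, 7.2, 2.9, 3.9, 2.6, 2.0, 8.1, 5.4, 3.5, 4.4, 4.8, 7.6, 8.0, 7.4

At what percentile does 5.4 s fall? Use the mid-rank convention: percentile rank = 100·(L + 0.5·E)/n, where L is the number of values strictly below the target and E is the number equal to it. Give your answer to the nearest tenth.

Sorted: 1.6, 2.0, 2.6, 2.9, 3.5, 3.9, 4.4, 4.8, 5.4, 6.2, 7.2, 7.4, 7.6, 8.0, 8.1.
Count below 5.4: L = 8; count equal: E = 1; n = 15.
Percentile rank = 100·(8 + 0.5·1)/15 = 100·8.5/15 = 56.67.

56.7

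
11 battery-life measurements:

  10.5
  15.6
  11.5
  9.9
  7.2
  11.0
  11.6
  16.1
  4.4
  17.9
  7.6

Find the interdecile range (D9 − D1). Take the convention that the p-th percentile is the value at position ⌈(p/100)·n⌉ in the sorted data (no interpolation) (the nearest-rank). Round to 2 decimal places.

Sorted: 4.4, 7.2, 7.6, 9.9, 10.5, 11.0, 11.5, 11.6, 15.6, 16.1, 17.9.
n = 11.
P10: rank ⌈10/100·11⌉ = 2 → 7.2.
P90: rank ⌈90/100·11⌉ = 10 → 16.1.
Difference: 16.1 − 7.2 = 8.9.

8.90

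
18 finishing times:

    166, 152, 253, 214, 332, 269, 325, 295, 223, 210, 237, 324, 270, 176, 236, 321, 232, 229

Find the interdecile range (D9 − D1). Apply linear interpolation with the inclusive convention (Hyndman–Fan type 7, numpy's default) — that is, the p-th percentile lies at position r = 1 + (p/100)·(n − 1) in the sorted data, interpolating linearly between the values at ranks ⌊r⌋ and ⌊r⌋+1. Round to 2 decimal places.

151.30

Sorted: 152, 166, 176, 210, 214, 223, 229, 232, 236, 237, 253, 269, 270, 295, 321, 324, 325, 332.
n = 18.
P10: r = 2.7; ranks 2–3 are 166, 176; interpolating gives 173.
P90: r = 16.3; ranks 16–17 are 324, 325; interpolating gives 324.3.
Difference: 324.3 − 173 = 151.3.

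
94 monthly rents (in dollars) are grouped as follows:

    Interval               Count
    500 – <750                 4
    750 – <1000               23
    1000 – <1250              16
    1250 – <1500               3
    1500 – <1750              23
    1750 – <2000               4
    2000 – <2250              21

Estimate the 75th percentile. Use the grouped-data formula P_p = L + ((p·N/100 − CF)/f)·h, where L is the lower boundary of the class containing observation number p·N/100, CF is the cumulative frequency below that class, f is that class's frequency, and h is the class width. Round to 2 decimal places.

1843.75

N = 94; target position k = 75/100 · 94 = 70.5.
Cumulative frequencies: 4, 27, 43, 46, 69, 73, 94.
Observation 70.5 falls in the class 1750 – <2000.
L = 1750, CF = 69, f = 4, h = 250.
P75 = 1750 + ((70.5 − 69)/4)·250 = 1750 + 93.75 = 1843.75.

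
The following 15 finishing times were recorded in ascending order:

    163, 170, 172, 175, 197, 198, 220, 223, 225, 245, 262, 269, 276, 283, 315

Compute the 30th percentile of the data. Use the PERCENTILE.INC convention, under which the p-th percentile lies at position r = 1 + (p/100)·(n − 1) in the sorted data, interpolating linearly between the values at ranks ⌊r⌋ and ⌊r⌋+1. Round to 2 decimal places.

n = 15.
r = 1 + (30/100)·(15 − 1) = 1 + 4.2 = 5.2.
Rank 5 is 197 and rank 6 is 198.
Interpolate: 197 + 0.2·(198 − 197) = 197 + 0.2·1 = 197.2.

197.20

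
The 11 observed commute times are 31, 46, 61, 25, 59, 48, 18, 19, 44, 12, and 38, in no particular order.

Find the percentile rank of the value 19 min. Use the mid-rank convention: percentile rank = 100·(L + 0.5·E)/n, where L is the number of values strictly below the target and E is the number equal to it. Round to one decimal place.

Sorted: 12, 18, 19, 25, 31, 38, 44, 46, 48, 59, 61.
Count below 19: L = 2; count equal: E = 1; n = 11.
Percentile rank = 100·(2 + 0.5·1)/11 = 100·2.5/11 = 22.73.

22.7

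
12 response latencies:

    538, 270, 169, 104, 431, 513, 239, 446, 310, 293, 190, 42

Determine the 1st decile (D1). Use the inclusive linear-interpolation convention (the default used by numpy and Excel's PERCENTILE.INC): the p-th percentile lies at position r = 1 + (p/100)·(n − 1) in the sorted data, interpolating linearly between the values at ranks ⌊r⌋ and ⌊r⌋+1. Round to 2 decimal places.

110.50

Sorted: 42, 104, 169, 190, 239, 270, 293, 310, 431, 446, 513, 538.
n = 12.
r = 1 + (10/100)·(12 − 1) = 1 + 1.1 = 2.1.
Rank 2 is 104 and rank 3 is 169.
Interpolate: 104 + 0.1·(169 − 104) = 104 + 0.1·65 = 110.5.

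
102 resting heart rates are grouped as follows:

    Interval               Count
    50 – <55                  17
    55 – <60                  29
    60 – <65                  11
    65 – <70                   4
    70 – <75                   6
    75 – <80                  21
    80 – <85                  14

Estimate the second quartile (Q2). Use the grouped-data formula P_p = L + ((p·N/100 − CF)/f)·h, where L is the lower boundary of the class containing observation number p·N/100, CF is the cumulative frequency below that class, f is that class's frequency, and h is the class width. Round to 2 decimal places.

62.27

N = 102; target position k = 50/100 · 102 = 51.
Cumulative frequencies: 17, 46, 57, 61, 67, 88, 102.
Observation 51 falls in the class 60 – <65.
L = 60, CF = 46, f = 11, h = 5.
P50 = 60 + ((51 − 46)/11)·5 = 60 + 2.27273 = 62.2727.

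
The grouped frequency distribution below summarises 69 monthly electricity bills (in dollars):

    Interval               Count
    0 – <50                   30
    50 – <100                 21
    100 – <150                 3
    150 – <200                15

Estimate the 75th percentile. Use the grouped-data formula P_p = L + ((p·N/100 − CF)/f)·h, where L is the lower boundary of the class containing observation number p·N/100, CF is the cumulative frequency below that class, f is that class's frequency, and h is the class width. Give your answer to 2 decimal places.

N = 69; target position k = 75/100 · 69 = 51.75.
Cumulative frequencies: 30, 51, 54, 69.
Observation 51.75 falls in the class 100 – <150.
L = 100, CF = 51, f = 3, h = 50.
P75 = 100 + ((51.75 − 51)/3)·50 = 100 + 12.5 = 112.5.

112.50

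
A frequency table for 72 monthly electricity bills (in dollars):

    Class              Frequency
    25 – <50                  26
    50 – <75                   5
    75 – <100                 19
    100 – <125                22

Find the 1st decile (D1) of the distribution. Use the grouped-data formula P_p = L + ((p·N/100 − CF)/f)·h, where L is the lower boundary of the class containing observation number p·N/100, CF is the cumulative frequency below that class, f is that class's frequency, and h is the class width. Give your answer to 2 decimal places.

N = 72; target position k = 10/100 · 72 = 7.2.
Cumulative frequencies: 26, 31, 50, 72.
Observation 7.2 falls in the class 25 – <50.
L = 25, CF = 0, f = 26, h = 25.
P10 = 25 + ((7.2 − 0)/26)·25 = 25 + 6.92308 = 31.9231.

31.92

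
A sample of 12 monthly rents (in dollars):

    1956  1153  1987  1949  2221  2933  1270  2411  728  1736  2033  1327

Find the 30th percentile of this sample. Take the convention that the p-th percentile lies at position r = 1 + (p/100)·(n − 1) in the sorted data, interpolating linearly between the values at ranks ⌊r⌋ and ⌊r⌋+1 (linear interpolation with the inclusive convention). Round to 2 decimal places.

1449.70

Sorted: 728, 1153, 1270, 1327, 1736, 1949, 1956, 1987, 2033, 2221, 2411, 2933.
n = 12.
r = 1 + (30/100)·(12 − 1) = 1 + 3.3 = 4.3.
Rank 4 is 1327 and rank 5 is 1736.
Interpolate: 1327 + 0.3·(1736 − 1327) = 1327 + 0.3·409 = 1449.7.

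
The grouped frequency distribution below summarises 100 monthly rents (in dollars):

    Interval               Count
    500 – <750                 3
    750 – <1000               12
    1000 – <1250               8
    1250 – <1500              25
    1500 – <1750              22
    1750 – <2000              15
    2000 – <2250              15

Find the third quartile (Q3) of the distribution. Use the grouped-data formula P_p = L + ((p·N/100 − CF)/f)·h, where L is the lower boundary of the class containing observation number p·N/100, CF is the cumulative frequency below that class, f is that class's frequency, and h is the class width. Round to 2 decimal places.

1833.33

N = 100; target position k = 75/100 · 100 = 75.
Cumulative frequencies: 3, 15, 23, 48, 70, 85, 100.
Observation 75 falls in the class 1750 – <2000.
L = 1750, CF = 70, f = 15, h = 250.
P75 = 1750 + ((75 − 70)/15)·250 = 1750 + 83.3333 = 1833.33.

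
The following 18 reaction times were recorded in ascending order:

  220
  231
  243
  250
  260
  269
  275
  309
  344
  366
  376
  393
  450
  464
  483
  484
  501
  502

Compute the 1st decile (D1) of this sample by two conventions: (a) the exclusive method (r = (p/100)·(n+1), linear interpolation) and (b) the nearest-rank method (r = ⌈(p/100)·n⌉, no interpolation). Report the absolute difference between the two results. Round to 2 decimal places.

n = 18.
(a) r = 1.9; between ranks 1 (220) and 2 (231): 229.9.
(b) the nearest-rank method: rank 2 → 231.
|229.9 − 231| = 1.1.

1.10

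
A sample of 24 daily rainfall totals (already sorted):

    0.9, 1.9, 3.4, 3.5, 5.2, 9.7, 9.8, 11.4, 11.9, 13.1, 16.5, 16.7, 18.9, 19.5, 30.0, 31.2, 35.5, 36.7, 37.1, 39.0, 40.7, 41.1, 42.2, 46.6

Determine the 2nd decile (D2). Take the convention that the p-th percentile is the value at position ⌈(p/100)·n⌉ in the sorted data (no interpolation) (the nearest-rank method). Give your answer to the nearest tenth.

5.2

n = 24.
Position = ⌈20/100 · 24⌉ = ⌈4.8⌉ = 5.
The value at rank 5 is 5.2.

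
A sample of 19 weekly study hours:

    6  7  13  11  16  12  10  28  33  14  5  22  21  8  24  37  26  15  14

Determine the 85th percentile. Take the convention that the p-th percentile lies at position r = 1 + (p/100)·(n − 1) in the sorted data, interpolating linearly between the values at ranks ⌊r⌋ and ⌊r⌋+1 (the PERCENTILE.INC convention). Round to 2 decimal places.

26.60

Sorted: 5, 6, 7, 8, 10, 11, 12, 13, 14, 14, 15, 16, 21, 22, 24, 26, 28, 33, 37.
n = 19.
r = 1 + (85/100)·(19 − 1) = 1 + 15.3 = 16.3.
Rank 16 is 26 and rank 17 is 28.
Interpolate: 26 + 0.3·(28 − 26) = 26 + 0.3·2 = 26.6.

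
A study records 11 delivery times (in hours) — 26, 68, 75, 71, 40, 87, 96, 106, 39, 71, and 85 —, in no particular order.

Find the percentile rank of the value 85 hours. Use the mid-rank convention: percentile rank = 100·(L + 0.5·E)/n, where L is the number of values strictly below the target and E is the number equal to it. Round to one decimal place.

68.2

Sorted: 26, 39, 40, 68, 71, 71, 75, 85, 87, 96, 106.
Count below 85: L = 7; count equal: E = 1; n = 11.
Percentile rank = 100·(7 + 0.5·1)/11 = 100·7.5/11 = 68.18.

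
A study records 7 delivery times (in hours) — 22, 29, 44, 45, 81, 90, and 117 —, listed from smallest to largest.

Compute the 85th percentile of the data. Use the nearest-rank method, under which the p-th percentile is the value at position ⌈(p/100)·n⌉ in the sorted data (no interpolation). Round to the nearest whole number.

n = 7.
Position = ⌈85/100 · 7⌉ = ⌈5.95⌉ = 6.
The value at rank 6 is 90.

90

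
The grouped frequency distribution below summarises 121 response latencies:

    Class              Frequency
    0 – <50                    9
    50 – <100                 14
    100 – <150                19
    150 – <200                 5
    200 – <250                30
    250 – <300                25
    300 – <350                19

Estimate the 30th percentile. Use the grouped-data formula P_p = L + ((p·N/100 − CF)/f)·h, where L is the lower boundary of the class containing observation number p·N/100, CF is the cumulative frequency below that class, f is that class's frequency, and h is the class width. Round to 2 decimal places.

135.00

N = 121; target position k = 30/100 · 121 = 36.3.
Cumulative frequencies: 9, 23, 42, 47, 77, 102, 121.
Observation 36.3 falls in the class 100 – <150.
L = 100, CF = 23, f = 19, h = 50.
P30 = 100 + ((36.3 − 23)/19)·50 = 100 + 35 = 135.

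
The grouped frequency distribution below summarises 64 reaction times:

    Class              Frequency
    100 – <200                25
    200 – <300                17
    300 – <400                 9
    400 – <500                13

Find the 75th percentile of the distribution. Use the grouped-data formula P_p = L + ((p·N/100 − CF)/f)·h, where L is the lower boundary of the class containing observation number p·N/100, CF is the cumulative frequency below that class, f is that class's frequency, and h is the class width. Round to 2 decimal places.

N = 64; target position k = 75/100 · 64 = 48.
Cumulative frequencies: 25, 42, 51, 64.
Observation 48 falls in the class 300 – <400.
L = 300, CF = 42, f = 9, h = 100.
P75 = 300 + ((48 − 42)/9)·100 = 300 + 66.6667 = 366.667.

366.67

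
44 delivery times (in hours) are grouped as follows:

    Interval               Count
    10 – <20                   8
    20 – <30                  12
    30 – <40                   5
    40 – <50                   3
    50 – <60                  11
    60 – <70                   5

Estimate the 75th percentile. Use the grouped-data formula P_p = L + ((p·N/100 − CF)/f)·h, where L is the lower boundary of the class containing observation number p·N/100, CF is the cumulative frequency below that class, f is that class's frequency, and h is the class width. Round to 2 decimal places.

54.55

N = 44; target position k = 75/100 · 44 = 33.
Cumulative frequencies: 8, 20, 25, 28, 39, 44.
Observation 33 falls in the class 50 – <60.
L = 50, CF = 28, f = 11, h = 10.
P75 = 50 + ((33 − 28)/11)·10 = 50 + 4.54545 = 54.5455.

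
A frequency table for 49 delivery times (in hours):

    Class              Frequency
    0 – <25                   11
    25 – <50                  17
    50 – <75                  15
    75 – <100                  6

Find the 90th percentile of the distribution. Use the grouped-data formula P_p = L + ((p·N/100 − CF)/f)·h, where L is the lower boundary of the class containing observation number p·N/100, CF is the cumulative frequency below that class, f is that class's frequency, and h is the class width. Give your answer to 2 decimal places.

79.58

N = 49; target position k = 90/100 · 49 = 44.1.
Cumulative frequencies: 11, 28, 43, 49.
Observation 44.1 falls in the class 75 – <100.
L = 75, CF = 43, f = 6, h = 25.
P90 = 75 + ((44.1 − 43)/6)·25 = 75 + 4.58333 = 79.5833.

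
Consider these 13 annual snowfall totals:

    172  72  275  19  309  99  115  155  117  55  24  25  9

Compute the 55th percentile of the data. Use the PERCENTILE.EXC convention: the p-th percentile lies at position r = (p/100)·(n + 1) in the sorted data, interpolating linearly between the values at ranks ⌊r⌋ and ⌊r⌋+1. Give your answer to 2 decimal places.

Sorted: 9, 19, 24, 25, 55, 72, 99, 115, 117, 155, 172, 275, 309.
n = 13.
r = (55/100)·(13 + 1) = 7.7.
Rank 7 is 99 and rank 8 is 115.
Interpolate: 99 + 0.7·(115 − 99) = 99 + 0.7·16 = 110.2.

110.20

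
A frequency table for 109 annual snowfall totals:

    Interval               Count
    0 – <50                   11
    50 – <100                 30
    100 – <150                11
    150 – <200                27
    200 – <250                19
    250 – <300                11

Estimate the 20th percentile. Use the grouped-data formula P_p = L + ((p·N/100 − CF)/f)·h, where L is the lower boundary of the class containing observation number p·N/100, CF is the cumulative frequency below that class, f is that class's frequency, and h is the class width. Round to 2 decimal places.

N = 109; target position k = 20/100 · 109 = 21.8.
Cumulative frequencies: 11, 41, 52, 79, 98, 109.
Observation 21.8 falls in the class 50 – <100.
L = 50, CF = 11, f = 30, h = 50.
P20 = 50 + ((21.8 − 11)/30)·50 = 50 + 18 = 68.

68.00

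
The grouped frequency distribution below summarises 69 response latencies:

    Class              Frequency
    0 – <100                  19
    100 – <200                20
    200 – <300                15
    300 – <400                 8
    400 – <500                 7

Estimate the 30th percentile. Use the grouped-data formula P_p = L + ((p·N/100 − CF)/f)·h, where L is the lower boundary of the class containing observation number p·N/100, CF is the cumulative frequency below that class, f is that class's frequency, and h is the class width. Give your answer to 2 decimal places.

N = 69; target position k = 30/100 · 69 = 20.7.
Cumulative frequencies: 19, 39, 54, 62, 69.
Observation 20.7 falls in the class 100 – <200.
L = 100, CF = 19, f = 20, h = 100.
P30 = 100 + ((20.7 − 19)/20)·100 = 100 + 8.5 = 108.5.

108.50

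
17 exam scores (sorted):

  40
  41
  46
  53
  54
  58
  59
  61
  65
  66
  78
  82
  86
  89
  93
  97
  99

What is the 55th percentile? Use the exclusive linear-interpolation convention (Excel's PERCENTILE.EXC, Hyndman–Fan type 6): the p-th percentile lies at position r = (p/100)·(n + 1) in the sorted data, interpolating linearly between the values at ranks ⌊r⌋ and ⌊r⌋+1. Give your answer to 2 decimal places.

65.90

n = 17.
r = (55/100)·(17 + 1) = 9.9.
Rank 9 is 65 and rank 10 is 66.
Interpolate: 65 + 0.9·(66 − 65) = 65 + 0.9·1 = 65.9.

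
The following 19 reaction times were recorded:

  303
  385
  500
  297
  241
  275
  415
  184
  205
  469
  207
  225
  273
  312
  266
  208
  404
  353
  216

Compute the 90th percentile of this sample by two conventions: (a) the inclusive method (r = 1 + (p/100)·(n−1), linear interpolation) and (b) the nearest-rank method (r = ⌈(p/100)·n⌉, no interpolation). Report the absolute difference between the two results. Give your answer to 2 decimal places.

Sorted: 184, 205, 207, 208, 216, 225, 241, 266, 273, 275, 297, 303, 312, 353, 385, 404, 415, 469, 500.
n = 19.
(a) r = 17.2; between ranks 17 (415) and 18 (469): 425.8.
(b) the nearest-rank method: rank 18 → 469.
|425.8 − 469| = 43.2.

43.20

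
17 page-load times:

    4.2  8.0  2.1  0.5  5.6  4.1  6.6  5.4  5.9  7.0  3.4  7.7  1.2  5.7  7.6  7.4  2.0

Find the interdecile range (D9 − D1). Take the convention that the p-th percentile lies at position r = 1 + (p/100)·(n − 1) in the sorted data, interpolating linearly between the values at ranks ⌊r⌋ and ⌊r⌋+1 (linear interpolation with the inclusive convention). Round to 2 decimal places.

5.96

Sorted: 0.5, 1.2, 2.0, 2.1, 3.4, 4.1, 4.2, 5.4, 5.6, 5.7, 5.9, 6.6, 7.0, 7.4, 7.6, 7.7, 8.0.
n = 17.
P10: r = 2.6; ranks 2–3 are 1.2, 2.0; interpolating gives 1.68.
P90: r = 15.4; ranks 15–16 are 7.6, 7.7; interpolating gives 7.64.
Difference: 7.64 − 1.68 = 5.96.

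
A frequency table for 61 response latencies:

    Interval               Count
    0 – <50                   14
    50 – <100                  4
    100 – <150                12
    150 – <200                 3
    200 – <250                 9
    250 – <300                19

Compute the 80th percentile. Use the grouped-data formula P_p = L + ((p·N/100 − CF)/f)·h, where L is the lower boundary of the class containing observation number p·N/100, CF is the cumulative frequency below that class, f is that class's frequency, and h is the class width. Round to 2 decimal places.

267.89

N = 61; target position k = 80/100 · 61 = 48.8.
Cumulative frequencies: 14, 18, 30, 33, 42, 61.
Observation 48.8 falls in the class 250 – <300.
L = 250, CF = 42, f = 19, h = 50.
P80 = 250 + ((48.8 − 42)/19)·50 = 250 + 17.8947 = 267.895.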